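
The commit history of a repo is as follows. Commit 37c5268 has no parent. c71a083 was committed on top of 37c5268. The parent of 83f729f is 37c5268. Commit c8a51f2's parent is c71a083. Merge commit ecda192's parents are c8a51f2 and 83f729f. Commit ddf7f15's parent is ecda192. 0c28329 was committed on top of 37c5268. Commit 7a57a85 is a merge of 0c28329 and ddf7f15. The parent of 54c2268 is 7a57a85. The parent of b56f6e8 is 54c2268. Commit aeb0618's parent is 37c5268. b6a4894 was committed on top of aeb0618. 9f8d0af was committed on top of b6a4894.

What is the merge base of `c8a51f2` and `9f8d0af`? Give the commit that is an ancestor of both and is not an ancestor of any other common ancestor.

Ancestors of c8a51f2: {37c5268, c71a083, c8a51f2}.
Ancestors of 9f8d0af: {37c5268, 9f8d0af, aeb0618, b6a4894}.
Common ancestors: {37c5268}.
The only common ancestor is 37c5268, so it is the merge base.

37c5268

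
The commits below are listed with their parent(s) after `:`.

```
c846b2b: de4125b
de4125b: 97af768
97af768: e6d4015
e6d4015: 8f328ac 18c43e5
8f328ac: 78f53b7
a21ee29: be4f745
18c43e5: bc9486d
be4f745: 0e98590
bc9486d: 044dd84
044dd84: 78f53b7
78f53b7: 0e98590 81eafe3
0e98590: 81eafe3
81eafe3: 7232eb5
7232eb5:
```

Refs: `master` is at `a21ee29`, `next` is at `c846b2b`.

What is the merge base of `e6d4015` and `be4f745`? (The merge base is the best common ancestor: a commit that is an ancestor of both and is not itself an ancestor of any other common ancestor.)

0e98590

Ancestors of e6d4015: {044dd84, 0e98590, 18c43e5, 7232eb5, 78f53b7, 81eafe3, 8f328ac, bc9486d, e6d4015}.
Ancestors of be4f745: {0e98590, 7232eb5, 81eafe3, be4f745}.
Common ancestors: {0e98590, 7232eb5, 81eafe3}.
Among these, 0e98590 is not an ancestor of any other common ancestor — it is the merge base.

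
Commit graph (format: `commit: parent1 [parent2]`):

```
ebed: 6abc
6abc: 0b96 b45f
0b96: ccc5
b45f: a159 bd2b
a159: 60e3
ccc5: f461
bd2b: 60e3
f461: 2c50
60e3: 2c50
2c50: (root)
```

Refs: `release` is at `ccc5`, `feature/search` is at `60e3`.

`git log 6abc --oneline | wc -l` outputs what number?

Walking parent pointers from 6abc: reachable set = {0b96, 2c50, 60e3, 6abc, a159, b45f, bd2b, ccc5, f461}.
That is 9 commits.

9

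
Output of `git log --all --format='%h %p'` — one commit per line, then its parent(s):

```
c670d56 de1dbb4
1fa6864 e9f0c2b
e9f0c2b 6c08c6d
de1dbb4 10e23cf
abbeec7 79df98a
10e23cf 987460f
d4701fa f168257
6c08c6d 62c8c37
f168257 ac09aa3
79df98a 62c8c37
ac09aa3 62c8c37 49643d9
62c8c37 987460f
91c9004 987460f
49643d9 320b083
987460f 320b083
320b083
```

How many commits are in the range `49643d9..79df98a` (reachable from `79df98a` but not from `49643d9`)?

3

Reachable from 79df98a: {320b083, 62c8c37, 79df98a, 987460f}.
Reachable from 49643d9: {320b083, 49643d9}.
In 79df98a's history but not 49643d9's: {62c8c37, 79df98a, 987460f} — 3 commits.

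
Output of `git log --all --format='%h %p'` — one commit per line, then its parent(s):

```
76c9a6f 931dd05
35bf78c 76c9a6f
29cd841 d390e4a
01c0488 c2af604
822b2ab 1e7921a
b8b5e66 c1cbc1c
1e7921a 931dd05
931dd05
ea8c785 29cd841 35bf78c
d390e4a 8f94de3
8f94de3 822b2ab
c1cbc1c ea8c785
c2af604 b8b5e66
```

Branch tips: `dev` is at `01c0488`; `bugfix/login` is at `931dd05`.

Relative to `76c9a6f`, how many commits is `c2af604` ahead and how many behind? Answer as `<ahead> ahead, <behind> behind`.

Reachable from c2af604: {1e7921a, 29cd841, 35bf78c, 76c9a6f, 822b2ab, 8f94de3, 931dd05, b8b5e66, c1cbc1c, c2af604, d390e4a, ea8c785}.
Reachable from 76c9a6f: {76c9a6f, 931dd05}.
Only in c2af604's history (ahead): {1e7921a, 29cd841, 35bf78c, 822b2ab, 8f94de3, b8b5e66, c1cbc1c, c2af604, d390e4a, ea8c785} — 10.
Only in 76c9a6f's history (behind): {} — 0.

10 ahead, 0 behind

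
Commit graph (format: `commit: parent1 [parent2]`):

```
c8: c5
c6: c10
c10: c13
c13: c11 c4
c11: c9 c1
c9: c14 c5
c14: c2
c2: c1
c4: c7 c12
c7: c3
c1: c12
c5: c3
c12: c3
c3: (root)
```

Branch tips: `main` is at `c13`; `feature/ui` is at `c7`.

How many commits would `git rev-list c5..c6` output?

Reachable from c6: {c1, c10, c11, c12, c13, c14, c2, c3, c4, c5, c6, c7, c9}.
Reachable from c5: {c3, c5}.
In c6's history but not c5's: {c1, c10, c11, c12, c13, c14, c2, c4, c6, c7, c9} — 11 commits.

11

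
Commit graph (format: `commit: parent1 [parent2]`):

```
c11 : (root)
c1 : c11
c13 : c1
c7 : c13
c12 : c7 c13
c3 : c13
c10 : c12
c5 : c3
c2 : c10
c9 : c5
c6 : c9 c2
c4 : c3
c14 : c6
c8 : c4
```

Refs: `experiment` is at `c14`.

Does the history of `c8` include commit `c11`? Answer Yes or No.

Yes

Ancestors of c8 (commits reachable by following parents): {c1, c11, c13, c3, c4, c8}.
c11 is in that set, so it is an ancestor of c8.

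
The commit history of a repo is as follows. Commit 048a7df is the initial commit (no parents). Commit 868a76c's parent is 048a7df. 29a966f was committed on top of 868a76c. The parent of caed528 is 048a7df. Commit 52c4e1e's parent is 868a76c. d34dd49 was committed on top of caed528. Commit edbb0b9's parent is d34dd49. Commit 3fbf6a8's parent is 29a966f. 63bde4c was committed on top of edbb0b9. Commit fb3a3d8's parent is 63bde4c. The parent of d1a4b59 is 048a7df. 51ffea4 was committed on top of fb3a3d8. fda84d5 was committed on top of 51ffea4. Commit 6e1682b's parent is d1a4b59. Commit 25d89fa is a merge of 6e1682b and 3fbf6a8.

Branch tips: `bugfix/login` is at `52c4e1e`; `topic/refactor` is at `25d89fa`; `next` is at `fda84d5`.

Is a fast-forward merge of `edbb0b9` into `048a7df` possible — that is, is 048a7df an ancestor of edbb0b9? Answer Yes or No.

A fast-forward from 048a7df to edbb0b9 is possible iff 048a7df is an ancestor of edbb0b9.
Ancestors of edbb0b9: {048a7df, caed528, d34dd49, edbb0b9}.
048a7df is among them, so fast-forward is possible.

Yes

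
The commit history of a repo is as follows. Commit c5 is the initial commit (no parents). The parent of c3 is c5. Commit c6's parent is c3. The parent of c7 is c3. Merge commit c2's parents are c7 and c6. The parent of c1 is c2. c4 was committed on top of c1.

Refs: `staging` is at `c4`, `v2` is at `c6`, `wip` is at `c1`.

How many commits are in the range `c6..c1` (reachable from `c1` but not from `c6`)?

Reachable from c1: {c1, c2, c3, c5, c6, c7}.
Reachable from c6: {c3, c5, c6}.
In c1's history but not c6's: {c1, c2, c7} — 3 commits.

3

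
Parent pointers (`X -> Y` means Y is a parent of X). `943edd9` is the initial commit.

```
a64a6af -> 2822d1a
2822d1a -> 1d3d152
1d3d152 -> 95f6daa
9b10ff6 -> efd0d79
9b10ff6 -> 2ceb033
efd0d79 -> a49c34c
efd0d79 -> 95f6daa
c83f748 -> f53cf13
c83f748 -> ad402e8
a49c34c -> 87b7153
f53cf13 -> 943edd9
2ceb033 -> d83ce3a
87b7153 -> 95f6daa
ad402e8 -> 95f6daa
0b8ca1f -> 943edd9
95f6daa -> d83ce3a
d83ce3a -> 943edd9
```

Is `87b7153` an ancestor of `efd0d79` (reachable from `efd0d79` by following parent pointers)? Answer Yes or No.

Ancestors of efd0d79 (commits reachable by following parents): {87b7153, 943edd9, 95f6daa, a49c34c, d83ce3a, efd0d79}.
87b7153 is in that set, so it is an ancestor of efd0d79.

Yes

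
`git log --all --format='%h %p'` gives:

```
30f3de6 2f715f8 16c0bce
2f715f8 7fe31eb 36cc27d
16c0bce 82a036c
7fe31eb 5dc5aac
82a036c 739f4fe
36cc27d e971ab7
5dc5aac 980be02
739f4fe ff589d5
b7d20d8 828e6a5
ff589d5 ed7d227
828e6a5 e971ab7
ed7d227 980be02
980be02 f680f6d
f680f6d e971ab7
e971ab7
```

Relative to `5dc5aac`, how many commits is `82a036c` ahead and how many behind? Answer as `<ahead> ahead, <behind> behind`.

Reachable from 82a036c: {739f4fe, 82a036c, 980be02, e971ab7, ed7d227, f680f6d, ff589d5}.
Reachable from 5dc5aac: {5dc5aac, 980be02, e971ab7, f680f6d}.
Only in 82a036c's history (ahead): {739f4fe, 82a036c, ed7d227, ff589d5} — 4.
Only in 5dc5aac's history (behind): {5dc5aac} — 1.

4 ahead, 1 behind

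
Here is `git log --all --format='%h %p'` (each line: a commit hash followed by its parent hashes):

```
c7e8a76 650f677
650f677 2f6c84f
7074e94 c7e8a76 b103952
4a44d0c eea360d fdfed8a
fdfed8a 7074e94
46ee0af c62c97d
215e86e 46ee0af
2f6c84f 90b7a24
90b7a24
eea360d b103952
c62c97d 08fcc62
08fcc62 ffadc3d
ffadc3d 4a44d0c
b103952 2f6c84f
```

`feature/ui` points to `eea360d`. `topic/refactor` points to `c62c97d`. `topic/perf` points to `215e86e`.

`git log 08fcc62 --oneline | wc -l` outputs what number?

Walking parent pointers from 08fcc62: reachable set = {08fcc62, 2f6c84f, 4a44d0c, 650f677, 7074e94, 90b7a24, b103952, c7e8a76, eea360d, fdfed8a, ffadc3d}.
That is 11 commits.

11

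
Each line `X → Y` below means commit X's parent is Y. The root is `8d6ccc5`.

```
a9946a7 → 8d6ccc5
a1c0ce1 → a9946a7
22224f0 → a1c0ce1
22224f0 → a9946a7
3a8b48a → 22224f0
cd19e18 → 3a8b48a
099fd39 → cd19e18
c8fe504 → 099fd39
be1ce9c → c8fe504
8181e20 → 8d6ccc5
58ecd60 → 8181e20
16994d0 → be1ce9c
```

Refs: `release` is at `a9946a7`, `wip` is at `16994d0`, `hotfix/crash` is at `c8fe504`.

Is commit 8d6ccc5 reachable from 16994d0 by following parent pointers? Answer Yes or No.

Yes

Ancestors of 16994d0 (commits reachable by following parents): {099fd39, 16994d0, 22224f0, 3a8b48a, 8d6ccc5, a1c0ce1, a9946a7, be1ce9c, c8fe504, cd19e18}.
8d6ccc5 is in that set, so it is an ancestor of 16994d0.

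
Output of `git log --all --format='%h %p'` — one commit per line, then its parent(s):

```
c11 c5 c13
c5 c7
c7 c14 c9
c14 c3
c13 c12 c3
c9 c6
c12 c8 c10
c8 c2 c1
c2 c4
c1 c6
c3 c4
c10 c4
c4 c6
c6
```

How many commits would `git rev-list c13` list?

9

Walking parent pointers from c13: reachable set = {c1, c10, c12, c13, c2, c3, c4, c6, c8}.
That is 9 commits.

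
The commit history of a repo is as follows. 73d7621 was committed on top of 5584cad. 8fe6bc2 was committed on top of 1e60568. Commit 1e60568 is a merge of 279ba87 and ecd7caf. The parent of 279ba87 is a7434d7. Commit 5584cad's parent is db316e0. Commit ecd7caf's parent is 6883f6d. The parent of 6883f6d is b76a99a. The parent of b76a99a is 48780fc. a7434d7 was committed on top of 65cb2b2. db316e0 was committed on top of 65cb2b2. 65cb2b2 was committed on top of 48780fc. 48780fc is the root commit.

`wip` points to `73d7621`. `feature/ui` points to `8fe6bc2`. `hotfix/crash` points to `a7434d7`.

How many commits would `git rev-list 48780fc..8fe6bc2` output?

Reachable from 8fe6bc2: {1e60568, 279ba87, 48780fc, 65cb2b2, 6883f6d, 8fe6bc2, a7434d7, b76a99a, ecd7caf}.
Reachable from 48780fc: {48780fc}.
In 8fe6bc2's history but not 48780fc's: {1e60568, 279ba87, 65cb2b2, 6883f6d, 8fe6bc2, a7434d7, b76a99a, ecd7caf} — 8 commits.

8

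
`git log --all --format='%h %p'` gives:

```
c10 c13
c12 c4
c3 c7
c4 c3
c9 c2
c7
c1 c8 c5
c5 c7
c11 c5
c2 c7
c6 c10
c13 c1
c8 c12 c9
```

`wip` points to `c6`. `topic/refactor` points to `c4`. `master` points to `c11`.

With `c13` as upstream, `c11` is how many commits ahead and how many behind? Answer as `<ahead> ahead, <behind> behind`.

1 ahead, 8 behind

Reachable from c11: {c11, c5, c7}.
Reachable from c13: {c1, c12, c13, c2, c3, c4, c5, c7, c8, c9}.
Only in c11's history (ahead): {c11} — 1.
Only in c13's history (behind): {c1, c12, c13, c2, c3, c4, c8, c9} — 8.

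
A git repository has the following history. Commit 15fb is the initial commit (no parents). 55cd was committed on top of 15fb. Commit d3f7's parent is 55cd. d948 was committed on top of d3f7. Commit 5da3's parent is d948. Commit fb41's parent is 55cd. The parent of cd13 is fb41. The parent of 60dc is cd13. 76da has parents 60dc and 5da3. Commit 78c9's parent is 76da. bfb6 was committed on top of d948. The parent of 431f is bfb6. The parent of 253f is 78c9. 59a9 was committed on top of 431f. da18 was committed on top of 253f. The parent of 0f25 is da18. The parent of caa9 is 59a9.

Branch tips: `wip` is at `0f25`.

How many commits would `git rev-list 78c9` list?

Walking parent pointers from 78c9: reachable set = {15fb, 55cd, 5da3, 60dc, 76da, 78c9, cd13, d3f7, d948, fb41}.
That is 10 commits.

10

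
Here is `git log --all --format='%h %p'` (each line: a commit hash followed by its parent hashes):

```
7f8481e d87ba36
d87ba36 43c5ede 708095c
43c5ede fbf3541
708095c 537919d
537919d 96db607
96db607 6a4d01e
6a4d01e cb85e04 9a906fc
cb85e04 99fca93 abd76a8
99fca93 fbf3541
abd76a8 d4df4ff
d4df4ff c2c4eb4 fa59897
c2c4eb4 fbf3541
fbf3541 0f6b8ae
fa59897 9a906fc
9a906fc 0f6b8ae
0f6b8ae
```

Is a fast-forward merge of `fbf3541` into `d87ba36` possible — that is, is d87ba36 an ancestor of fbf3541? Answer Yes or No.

No

A fast-forward from d87ba36 to fbf3541 is possible iff d87ba36 is an ancestor of fbf3541.
Ancestors of fbf3541: {0f6b8ae, fbf3541}.
d87ba36 is not among them, so fast-forward is not possible.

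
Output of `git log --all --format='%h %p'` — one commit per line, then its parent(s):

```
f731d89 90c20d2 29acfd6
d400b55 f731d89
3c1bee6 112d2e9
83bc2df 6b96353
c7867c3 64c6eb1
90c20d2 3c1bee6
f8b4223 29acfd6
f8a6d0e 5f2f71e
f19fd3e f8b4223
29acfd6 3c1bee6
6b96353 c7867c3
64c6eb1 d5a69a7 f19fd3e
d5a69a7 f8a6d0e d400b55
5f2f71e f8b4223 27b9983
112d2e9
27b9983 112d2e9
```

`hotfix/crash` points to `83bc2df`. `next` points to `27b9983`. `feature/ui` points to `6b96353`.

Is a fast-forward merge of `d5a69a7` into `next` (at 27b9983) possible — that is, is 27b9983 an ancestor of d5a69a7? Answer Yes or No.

Yes

A fast-forward from 27b9983 to d5a69a7 is possible iff 27b9983 is an ancestor of d5a69a7.
Ancestors of d5a69a7: {112d2e9, 27b9983, 29acfd6, 3c1bee6, 5f2f71e, 90c20d2, d400b55, d5a69a7, f731d89, f8a6d0e, f8b4223}.
27b9983 is among them, so fast-forward is possible.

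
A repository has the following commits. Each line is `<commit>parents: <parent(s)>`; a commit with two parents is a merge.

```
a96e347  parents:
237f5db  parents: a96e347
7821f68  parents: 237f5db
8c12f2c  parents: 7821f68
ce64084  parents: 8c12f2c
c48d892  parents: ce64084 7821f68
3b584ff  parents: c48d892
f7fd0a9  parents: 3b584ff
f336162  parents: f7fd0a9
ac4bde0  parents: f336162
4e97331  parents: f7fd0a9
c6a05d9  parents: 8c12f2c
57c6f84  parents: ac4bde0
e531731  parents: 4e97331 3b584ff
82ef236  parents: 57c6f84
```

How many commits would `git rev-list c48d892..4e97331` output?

3

Reachable from 4e97331: {237f5db, 3b584ff, 4e97331, 7821f68, 8c12f2c, a96e347, c48d892, ce64084, f7fd0a9}.
Reachable from c48d892: {237f5db, 7821f68, 8c12f2c, a96e347, c48d892, ce64084}.
In 4e97331's history but not c48d892's: {3b584ff, 4e97331, f7fd0a9} — 3 commits.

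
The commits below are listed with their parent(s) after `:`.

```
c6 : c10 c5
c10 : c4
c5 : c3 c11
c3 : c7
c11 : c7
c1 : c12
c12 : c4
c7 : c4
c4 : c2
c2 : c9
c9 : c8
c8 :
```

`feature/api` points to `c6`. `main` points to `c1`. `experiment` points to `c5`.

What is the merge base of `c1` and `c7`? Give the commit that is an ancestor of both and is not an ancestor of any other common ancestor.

Ancestors of c1: {c1, c12, c2, c4, c8, c9}.
Ancestors of c7: {c2, c4, c7, c8, c9}.
Common ancestors: {c2, c4, c8, c9}.
Among these, c4 is not an ancestor of any other common ancestor — it is the merge base.

c4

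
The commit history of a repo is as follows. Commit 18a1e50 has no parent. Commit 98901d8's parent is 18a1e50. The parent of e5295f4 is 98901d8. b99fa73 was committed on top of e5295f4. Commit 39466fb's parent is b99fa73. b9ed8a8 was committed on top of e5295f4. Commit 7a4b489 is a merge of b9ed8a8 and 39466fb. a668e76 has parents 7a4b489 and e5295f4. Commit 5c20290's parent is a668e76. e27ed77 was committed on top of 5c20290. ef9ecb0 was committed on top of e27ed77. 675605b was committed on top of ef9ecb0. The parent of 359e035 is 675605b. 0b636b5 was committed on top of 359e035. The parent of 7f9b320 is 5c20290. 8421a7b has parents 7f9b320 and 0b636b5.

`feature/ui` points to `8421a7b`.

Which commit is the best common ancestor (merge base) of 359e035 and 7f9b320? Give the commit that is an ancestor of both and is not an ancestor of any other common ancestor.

5c20290

Ancestors of 359e035: {18a1e50, 359e035, 39466fb, 5c20290, 675605b, 7a4b489, 98901d8, a668e76, b99fa73, b9ed8a8, e27ed77, e5295f4, ef9ecb0}.
Ancestors of 7f9b320: {18a1e50, 39466fb, 5c20290, 7a4b489, 7f9b320, 98901d8, a668e76, b99fa73, b9ed8a8, e5295f4}.
Common ancestors: {18a1e50, 39466fb, 5c20290, 7a4b489, 98901d8, a668e76, b99fa73, b9ed8a8, e5295f4}.
Among these, 5c20290 is not an ancestor of any other common ancestor — it is the merge base.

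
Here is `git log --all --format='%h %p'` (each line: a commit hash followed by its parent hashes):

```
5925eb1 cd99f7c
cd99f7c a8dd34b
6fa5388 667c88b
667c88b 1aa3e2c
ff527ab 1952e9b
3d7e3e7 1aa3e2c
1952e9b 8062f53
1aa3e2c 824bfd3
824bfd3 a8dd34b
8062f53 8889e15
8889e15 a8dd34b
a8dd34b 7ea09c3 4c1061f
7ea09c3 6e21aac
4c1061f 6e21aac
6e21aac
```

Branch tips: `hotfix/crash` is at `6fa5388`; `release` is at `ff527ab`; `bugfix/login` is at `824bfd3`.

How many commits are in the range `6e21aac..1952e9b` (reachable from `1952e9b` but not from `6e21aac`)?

6

Reachable from 1952e9b: {1952e9b, 4c1061f, 6e21aac, 7ea09c3, 8062f53, 8889e15, a8dd34b}.
Reachable from 6e21aac: {6e21aac}.
In 1952e9b's history but not 6e21aac's: {1952e9b, 4c1061f, 7ea09c3, 8062f53, 8889e15, a8dd34b} — 6 commits.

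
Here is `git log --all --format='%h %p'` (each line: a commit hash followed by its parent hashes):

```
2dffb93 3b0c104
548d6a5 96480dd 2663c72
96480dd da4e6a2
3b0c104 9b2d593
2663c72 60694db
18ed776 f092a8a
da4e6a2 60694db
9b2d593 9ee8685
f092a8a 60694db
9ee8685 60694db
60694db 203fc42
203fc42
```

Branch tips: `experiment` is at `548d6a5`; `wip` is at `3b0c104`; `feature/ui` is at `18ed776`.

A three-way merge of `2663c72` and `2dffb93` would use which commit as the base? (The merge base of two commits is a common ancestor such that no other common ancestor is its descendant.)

60694db

Ancestors of 2663c72: {203fc42, 2663c72, 60694db}.
Ancestors of 2dffb93: {203fc42, 2dffb93, 3b0c104, 60694db, 9b2d593, 9ee8685}.
Common ancestors: {203fc42, 60694db}.
Among these, 60694db is not an ancestor of any other common ancestor — it is the merge base.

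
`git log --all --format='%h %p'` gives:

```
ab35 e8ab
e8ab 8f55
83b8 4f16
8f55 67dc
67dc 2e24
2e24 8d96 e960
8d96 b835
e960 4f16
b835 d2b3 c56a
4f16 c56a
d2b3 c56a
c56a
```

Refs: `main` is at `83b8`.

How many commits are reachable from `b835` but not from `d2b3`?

1

Reachable from b835: {b835, c56a, d2b3}.
Reachable from d2b3: {c56a, d2b3}.
In b835's history but not d2b3's: {b835} — 1 commit.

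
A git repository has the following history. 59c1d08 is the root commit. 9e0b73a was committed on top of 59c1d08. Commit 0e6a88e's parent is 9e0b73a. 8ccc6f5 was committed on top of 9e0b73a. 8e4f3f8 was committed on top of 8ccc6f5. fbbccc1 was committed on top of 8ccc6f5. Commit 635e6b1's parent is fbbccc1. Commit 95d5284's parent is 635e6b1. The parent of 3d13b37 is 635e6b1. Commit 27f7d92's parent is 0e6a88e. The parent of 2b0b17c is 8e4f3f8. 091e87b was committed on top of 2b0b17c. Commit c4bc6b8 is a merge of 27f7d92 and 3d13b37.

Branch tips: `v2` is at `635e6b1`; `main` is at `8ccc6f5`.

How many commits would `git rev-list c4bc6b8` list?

Walking parent pointers from c4bc6b8: reachable set = {0e6a88e, 27f7d92, 3d13b37, 59c1d08, 635e6b1, 8ccc6f5, 9e0b73a, c4bc6b8, fbbccc1}.
That is 9 commits.

9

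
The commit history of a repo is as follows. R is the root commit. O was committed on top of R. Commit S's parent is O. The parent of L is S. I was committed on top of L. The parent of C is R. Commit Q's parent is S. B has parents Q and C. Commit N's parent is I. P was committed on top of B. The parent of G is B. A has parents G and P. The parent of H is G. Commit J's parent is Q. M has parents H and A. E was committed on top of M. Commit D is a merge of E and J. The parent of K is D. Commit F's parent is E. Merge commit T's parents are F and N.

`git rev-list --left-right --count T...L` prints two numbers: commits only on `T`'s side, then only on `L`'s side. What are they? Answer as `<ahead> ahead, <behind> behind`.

13 ahead, 0 behind

Reachable from T: {A, B, C, E, F, G, H, I, L, M, N, O, P, Q, R, S, T}.
Reachable from L: {L, O, R, S}.
Only in T's history (ahead): {A, B, C, E, F, G, H, I, M, N, P, Q, T} — 13.
Only in L's history (behind): {} — 0.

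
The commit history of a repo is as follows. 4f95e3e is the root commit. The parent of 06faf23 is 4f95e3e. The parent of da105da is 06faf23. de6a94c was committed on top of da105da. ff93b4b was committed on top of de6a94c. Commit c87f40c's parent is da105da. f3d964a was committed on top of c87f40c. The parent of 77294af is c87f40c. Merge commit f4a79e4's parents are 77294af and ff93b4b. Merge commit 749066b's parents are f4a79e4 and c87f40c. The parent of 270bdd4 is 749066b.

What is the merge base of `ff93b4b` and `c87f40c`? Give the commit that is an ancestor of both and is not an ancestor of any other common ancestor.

da105da

Ancestors of ff93b4b: {06faf23, 4f95e3e, da105da, de6a94c, ff93b4b}.
Ancestors of c87f40c: {06faf23, 4f95e3e, c87f40c, da105da}.
Common ancestors: {06faf23, 4f95e3e, da105da}.
Among these, da105da is not an ancestor of any other common ancestor — it is the merge base.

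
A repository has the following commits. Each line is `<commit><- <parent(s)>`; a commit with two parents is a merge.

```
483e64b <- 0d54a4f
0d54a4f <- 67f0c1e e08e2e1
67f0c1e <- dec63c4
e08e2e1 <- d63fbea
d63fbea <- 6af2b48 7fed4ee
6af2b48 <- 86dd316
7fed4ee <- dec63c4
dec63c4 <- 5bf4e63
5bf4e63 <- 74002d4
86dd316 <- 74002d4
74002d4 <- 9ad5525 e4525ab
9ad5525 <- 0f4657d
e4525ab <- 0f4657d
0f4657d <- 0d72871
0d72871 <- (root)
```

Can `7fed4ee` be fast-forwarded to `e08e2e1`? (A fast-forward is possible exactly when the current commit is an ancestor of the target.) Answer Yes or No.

A fast-forward from 7fed4ee to e08e2e1 is possible iff 7fed4ee is an ancestor of e08e2e1.
Ancestors of e08e2e1: {0d72871, 0f4657d, 5bf4e63, 6af2b48, 74002d4, 7fed4ee, 86dd316, 9ad5525, d63fbea, dec63c4, e08e2e1, e4525ab}.
7fed4ee is among them, so fast-forward is possible.

Yes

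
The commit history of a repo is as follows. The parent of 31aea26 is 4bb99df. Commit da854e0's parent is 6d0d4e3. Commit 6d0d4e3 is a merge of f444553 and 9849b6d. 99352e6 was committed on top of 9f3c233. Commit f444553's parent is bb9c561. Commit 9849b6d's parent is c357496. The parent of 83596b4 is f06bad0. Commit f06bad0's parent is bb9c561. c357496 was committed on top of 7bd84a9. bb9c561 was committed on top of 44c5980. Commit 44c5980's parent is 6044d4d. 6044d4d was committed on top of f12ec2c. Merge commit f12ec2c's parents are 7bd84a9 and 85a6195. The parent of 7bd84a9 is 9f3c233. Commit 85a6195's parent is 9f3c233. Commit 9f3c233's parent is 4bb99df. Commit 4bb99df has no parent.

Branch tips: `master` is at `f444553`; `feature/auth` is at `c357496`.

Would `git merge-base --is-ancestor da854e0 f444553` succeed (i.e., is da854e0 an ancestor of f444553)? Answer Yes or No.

No

Ancestors of f444553: {44c5980, 4bb99df, 6044d4d, 7bd84a9, 85a6195, 9f3c233, bb9c561, f12ec2c, f444553}.
da854e0 is not in that set, so it is not an ancestor of f444553.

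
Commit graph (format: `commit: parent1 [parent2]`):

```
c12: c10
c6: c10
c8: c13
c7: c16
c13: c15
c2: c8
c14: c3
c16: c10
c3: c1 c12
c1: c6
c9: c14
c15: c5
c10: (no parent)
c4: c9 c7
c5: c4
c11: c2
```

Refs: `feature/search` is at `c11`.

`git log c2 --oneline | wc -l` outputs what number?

15

Walking parent pointers from c2: reachable set = {c1, c10, c12, c13, c14, c15, c16, c2, c3, c4, c5, c6, c7, c8, c9}.
That is 15 commits.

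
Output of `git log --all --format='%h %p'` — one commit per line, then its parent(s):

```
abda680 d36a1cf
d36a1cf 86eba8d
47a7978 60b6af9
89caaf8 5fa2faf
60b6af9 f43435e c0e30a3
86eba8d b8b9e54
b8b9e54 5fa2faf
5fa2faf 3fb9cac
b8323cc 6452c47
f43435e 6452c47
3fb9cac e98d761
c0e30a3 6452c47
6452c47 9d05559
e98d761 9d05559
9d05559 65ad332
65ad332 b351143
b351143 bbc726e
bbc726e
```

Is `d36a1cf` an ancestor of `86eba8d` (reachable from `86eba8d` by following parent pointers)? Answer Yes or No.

No

Ancestors of 86eba8d: {3fb9cac, 5fa2faf, 65ad332, 86eba8d, 9d05559, b351143, b8b9e54, bbc726e, e98d761}.
d36a1cf is not in that set, so it is not an ancestor of 86eba8d.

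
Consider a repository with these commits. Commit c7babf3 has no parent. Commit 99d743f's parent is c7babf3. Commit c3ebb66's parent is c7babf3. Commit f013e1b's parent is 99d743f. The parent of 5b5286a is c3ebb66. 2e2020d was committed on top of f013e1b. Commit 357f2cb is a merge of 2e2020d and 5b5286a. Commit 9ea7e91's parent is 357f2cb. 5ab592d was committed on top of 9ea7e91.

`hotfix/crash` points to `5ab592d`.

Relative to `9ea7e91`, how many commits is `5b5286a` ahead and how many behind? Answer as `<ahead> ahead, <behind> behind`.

Reachable from 5b5286a: {5b5286a, c3ebb66, c7babf3}.
Reachable from 9ea7e91: {2e2020d, 357f2cb, 5b5286a, 99d743f, 9ea7e91, c3ebb66, c7babf3, f013e1b}.
Only in 5b5286a's history (ahead): {} — 0.
Only in 9ea7e91's history (behind): {2e2020d, 357f2cb, 99d743f, 9ea7e91, f013e1b} — 5.

0 ahead, 5 behind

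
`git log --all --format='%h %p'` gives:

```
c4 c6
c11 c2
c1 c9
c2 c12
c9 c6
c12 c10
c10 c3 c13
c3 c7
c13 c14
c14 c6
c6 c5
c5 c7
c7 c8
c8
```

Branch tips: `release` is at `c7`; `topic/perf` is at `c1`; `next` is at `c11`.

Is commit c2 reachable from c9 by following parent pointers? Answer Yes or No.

Ancestors of c9: {c5, c6, c7, c8, c9}.
c2 is not in that set, so it is not an ancestor of c9.

No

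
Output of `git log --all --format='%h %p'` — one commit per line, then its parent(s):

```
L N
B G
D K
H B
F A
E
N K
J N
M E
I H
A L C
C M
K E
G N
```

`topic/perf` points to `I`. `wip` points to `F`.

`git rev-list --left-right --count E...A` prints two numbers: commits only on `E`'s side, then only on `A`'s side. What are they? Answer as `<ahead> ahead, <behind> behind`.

Reachable from E: {E}.
Reachable from A: {A, C, E, K, L, M, N}.
Only in E's history (ahead): {} — 0.
Only in A's history (behind): {A, C, K, L, M, N} — 6.

0 ahead, 6 behind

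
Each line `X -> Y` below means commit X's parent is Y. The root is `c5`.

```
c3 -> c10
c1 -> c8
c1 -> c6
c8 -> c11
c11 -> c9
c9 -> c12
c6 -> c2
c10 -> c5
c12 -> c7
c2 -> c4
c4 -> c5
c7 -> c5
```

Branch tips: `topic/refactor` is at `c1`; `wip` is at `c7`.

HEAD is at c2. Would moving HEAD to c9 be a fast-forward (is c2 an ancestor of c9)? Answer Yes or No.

A fast-forward from c2 to c9 is possible iff c2 is an ancestor of c9.
Ancestors of c9: {c12, c5, c7, c9}.
c2 is not among them, so fast-forward is not possible.

No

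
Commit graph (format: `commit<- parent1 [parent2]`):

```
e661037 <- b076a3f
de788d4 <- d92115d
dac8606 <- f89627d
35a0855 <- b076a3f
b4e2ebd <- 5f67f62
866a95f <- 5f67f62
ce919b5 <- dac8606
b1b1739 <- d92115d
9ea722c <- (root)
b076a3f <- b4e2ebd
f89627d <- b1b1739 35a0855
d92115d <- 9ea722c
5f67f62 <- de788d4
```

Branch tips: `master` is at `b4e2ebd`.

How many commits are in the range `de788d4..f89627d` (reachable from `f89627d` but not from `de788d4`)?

Reachable from f89627d: {35a0855, 5f67f62, 9ea722c, b076a3f, b1b1739, b4e2ebd, d92115d, de788d4, f89627d}.
Reachable from de788d4: {9ea722c, d92115d, de788d4}.
In f89627d's history but not de788d4's: {35a0855, 5f67f62, b076a3f, b1b1739, b4e2ebd, f89627d} — 6 commits.

6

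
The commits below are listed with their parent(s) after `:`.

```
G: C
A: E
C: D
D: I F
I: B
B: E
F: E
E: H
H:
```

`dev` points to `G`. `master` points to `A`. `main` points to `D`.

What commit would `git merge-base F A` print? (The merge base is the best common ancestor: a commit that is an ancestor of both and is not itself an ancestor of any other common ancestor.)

Ancestors of F: {E, F, H}.
Ancestors of A: {A, E, H}.
Common ancestors: {E, H}.
Among these, E is not an ancestor of any other common ancestor — it is the merge base.

E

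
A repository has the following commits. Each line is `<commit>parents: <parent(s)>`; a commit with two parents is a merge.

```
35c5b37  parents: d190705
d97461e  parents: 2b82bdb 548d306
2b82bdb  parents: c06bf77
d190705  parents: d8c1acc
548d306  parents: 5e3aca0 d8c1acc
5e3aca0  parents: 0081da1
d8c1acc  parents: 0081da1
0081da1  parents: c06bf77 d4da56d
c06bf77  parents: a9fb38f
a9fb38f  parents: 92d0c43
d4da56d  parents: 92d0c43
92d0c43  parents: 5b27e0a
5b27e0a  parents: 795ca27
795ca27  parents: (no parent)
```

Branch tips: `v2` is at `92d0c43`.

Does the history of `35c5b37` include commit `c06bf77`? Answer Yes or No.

Ancestors of 35c5b37 (commits reachable by following parents): {0081da1, 35c5b37, 5b27e0a, 795ca27, 92d0c43, a9fb38f, c06bf77, d190705, d4da56d, d8c1acc}.
c06bf77 is in that set, so it is an ancestor of 35c5b37.

Yes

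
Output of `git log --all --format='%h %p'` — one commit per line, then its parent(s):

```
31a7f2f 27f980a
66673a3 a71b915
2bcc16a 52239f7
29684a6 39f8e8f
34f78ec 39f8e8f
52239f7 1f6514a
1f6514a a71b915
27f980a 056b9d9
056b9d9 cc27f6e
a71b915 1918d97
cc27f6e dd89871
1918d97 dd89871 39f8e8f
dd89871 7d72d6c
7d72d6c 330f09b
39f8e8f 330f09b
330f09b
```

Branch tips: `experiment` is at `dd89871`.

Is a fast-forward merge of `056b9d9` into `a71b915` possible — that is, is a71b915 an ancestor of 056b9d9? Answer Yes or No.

A fast-forward from a71b915 to 056b9d9 is possible iff a71b915 is an ancestor of 056b9d9.
Ancestors of 056b9d9: {056b9d9, 330f09b, 7d72d6c, cc27f6e, dd89871}.
a71b915 is not among them, so fast-forward is not possible.

No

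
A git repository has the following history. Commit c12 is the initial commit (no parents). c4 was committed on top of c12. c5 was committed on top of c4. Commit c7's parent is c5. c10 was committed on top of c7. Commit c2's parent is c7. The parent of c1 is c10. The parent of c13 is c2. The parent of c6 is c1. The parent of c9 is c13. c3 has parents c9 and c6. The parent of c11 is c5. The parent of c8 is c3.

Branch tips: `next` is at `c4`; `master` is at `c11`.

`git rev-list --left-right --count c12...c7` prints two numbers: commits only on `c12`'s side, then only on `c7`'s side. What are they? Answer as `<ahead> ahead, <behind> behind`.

0 ahead, 3 behind

Reachable from c12: {c12}.
Reachable from c7: {c12, c4, c5, c7}.
Only in c12's history (ahead): {} — 0.
Only in c7's history (behind): {c4, c5, c7} — 3.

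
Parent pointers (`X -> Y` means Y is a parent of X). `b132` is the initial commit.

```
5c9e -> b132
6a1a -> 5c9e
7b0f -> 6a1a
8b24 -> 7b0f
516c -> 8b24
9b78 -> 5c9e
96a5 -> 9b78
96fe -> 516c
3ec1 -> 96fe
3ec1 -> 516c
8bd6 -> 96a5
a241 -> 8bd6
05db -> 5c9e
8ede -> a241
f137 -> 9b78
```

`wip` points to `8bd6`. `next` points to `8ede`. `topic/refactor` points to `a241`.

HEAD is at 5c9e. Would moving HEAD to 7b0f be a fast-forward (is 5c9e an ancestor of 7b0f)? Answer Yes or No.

Yes

A fast-forward from 5c9e to 7b0f is possible iff 5c9e is an ancestor of 7b0f.
Ancestors of 7b0f: {5c9e, 6a1a, 7b0f, b132}.
5c9e is among them, so fast-forward is possible.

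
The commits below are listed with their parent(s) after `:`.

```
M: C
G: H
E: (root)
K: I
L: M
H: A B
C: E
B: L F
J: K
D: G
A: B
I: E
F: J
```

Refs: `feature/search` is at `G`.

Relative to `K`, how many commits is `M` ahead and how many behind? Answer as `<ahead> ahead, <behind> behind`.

Reachable from M: {C, E, M}.
Reachable from K: {E, I, K}.
Only in M's history (ahead): {C, M} — 2.
Only in K's history (behind): {I, K} — 2.

2 ahead, 2 behind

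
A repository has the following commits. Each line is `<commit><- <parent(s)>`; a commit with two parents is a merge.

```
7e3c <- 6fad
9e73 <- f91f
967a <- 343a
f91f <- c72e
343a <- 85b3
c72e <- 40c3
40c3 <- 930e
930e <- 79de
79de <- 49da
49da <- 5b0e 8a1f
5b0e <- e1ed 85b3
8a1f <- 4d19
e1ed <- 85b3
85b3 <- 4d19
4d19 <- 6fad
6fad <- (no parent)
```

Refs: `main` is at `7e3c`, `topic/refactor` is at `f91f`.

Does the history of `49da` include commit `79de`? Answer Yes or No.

Ancestors of 49da: {49da, 4d19, 5b0e, 6fad, 85b3, 8a1f, e1ed}.
79de is not in that set, so it is not an ancestor of 49da.

No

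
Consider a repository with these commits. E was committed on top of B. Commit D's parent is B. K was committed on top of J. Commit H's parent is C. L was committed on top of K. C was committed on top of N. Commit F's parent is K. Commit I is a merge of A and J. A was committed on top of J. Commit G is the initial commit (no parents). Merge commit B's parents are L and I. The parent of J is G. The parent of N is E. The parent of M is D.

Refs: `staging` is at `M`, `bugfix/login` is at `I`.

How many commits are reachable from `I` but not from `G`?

3

Reachable from I: {A, G, I, J}.
Reachable from G: {G}.
In I's history but not G's: {A, I, J} — 3 commits.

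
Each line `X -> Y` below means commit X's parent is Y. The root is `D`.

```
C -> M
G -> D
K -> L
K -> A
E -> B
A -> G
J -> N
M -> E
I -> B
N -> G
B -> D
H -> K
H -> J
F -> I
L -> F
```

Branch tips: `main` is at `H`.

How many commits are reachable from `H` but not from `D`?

10

Reachable from H: {A, B, D, F, G, H, I, J, K, L, N}.
Reachable from D: {D}.
In H's history but not D's: {A, B, F, G, H, I, J, K, L, N} — 10 commits.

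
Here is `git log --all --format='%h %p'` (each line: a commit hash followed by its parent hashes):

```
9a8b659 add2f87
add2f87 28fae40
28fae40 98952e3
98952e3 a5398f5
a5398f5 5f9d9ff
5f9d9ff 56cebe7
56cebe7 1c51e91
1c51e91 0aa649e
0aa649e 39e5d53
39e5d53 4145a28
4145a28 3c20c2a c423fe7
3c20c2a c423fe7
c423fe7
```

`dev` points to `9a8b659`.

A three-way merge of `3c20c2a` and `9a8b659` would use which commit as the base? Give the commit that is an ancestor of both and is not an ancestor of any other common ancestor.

3c20c2a

Ancestors of 3c20c2a: {3c20c2a, c423fe7}.
Ancestors of 9a8b659: {0aa649e, 1c51e91, 28fae40, 39e5d53, 3c20c2a, 4145a28, 56cebe7, 5f9d9ff, 98952e3, 9a8b659, a5398f5, add2f87, c423fe7}.
Common ancestors: {3c20c2a, c423fe7}.
Among these, 3c20c2a is not an ancestor of any other common ancestor — it is the merge base.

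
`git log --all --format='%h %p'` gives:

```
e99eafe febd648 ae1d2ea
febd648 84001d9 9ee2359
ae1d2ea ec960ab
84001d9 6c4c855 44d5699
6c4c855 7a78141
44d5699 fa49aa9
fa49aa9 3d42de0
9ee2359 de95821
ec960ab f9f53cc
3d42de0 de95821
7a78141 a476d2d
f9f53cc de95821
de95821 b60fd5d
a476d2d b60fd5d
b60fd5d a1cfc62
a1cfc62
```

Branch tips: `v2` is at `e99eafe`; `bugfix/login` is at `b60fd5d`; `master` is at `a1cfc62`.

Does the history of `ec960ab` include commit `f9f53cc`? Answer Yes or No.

Yes

Ancestors of ec960ab (commits reachable by following parents): {a1cfc62, b60fd5d, de95821, ec960ab, f9f53cc}.
f9f53cc is in that set, so it is an ancestor of ec960ab.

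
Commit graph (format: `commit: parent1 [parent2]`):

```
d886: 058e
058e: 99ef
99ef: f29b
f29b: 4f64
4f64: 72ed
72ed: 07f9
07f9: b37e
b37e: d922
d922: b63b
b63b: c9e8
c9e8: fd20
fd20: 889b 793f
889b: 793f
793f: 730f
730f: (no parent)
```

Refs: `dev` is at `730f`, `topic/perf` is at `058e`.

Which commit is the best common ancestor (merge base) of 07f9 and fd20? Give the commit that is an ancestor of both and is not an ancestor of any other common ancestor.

fd20

Ancestors of 07f9: {07f9, 730f, 793f, 889b, b37e, b63b, c9e8, d922, fd20}.
Ancestors of fd20: {730f, 793f, 889b, fd20}.
Common ancestors: {730f, 793f, 889b, fd20}.
Among these, fd20 is not an ancestor of any other common ancestor — it is the merge base.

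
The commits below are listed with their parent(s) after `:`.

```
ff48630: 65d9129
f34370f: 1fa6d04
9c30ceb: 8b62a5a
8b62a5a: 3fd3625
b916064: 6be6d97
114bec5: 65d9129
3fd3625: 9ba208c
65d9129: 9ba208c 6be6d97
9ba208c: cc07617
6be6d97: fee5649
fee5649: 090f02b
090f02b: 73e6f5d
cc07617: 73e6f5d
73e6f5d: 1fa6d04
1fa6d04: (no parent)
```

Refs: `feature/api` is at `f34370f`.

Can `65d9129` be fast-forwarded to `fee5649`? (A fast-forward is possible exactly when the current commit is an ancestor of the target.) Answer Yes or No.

A fast-forward from 65d9129 to fee5649 is possible iff 65d9129 is an ancestor of fee5649.
Ancestors of fee5649: {090f02b, 1fa6d04, 73e6f5d, fee5649}.
65d9129 is not among them, so fast-forward is not possible.

No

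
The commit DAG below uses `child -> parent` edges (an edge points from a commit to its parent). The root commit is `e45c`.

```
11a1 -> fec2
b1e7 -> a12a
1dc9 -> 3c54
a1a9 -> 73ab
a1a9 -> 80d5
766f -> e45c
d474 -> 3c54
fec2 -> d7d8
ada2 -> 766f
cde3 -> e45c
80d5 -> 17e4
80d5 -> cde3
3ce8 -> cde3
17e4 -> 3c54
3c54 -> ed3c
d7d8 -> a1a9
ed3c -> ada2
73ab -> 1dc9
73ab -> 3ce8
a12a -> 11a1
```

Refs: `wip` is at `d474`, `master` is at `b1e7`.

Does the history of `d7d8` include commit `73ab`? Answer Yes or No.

Yes

Ancestors of d7d8 (commits reachable by following parents): {17e4, 1dc9, 3c54, 3ce8, 73ab, 766f, 80d5, a1a9, ada2, cde3, d7d8, e45c, ed3c}.
73ab is in that set, so it is an ancestor of d7d8.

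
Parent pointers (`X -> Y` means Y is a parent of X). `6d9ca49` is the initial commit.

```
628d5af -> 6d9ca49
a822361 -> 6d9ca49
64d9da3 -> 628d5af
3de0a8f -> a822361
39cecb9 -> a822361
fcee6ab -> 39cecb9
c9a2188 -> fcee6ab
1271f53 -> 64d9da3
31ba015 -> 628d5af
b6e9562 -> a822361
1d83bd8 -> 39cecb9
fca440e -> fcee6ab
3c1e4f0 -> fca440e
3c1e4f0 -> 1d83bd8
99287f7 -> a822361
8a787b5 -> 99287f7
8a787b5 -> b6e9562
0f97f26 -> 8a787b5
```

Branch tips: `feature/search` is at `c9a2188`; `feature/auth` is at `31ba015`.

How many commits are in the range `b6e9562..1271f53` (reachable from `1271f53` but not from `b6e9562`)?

3

Reachable from 1271f53: {1271f53, 628d5af, 64d9da3, 6d9ca49}.
Reachable from b6e9562: {6d9ca49, a822361, b6e9562}.
In 1271f53's history but not b6e9562's: {1271f53, 628d5af, 64d9da3} — 3 commits.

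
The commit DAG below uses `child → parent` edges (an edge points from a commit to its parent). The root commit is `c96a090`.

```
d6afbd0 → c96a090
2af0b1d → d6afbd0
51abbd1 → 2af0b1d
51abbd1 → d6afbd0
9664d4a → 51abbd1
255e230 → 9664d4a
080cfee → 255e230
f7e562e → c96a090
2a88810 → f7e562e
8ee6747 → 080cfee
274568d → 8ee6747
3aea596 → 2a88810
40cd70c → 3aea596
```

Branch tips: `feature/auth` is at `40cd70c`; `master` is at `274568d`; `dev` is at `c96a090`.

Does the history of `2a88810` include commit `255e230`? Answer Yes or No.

No

Ancestors of 2a88810: {2a88810, c96a090, f7e562e}.
255e230 is not in that set, so it is not an ancestor of 2a88810.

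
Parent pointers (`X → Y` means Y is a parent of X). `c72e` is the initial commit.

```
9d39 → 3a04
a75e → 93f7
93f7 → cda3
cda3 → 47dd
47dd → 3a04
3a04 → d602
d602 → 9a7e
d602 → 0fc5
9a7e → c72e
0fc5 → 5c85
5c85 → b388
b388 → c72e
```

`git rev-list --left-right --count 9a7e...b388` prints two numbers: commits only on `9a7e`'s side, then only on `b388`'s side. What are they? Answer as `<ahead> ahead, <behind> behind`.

Reachable from 9a7e: {9a7e, c72e}.
Reachable from b388: {b388, c72e}.
Only in 9a7e's history (ahead): {9a7e} — 1.
Only in b388's history (behind): {b388} — 1.

1 ahead, 1 behind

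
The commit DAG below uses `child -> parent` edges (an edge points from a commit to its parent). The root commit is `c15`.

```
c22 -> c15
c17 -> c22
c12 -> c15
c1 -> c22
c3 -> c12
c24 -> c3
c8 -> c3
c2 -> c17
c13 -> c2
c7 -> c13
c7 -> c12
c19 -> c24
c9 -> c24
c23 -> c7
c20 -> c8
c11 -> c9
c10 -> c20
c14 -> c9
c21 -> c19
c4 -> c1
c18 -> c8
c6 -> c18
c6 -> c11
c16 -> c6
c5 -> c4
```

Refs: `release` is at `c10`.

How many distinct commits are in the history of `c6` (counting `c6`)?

9

Walking parent pointers from c6: reachable set = {c11, c12, c15, c18, c24, c3, c6, c8, c9}.
That is 9 commits.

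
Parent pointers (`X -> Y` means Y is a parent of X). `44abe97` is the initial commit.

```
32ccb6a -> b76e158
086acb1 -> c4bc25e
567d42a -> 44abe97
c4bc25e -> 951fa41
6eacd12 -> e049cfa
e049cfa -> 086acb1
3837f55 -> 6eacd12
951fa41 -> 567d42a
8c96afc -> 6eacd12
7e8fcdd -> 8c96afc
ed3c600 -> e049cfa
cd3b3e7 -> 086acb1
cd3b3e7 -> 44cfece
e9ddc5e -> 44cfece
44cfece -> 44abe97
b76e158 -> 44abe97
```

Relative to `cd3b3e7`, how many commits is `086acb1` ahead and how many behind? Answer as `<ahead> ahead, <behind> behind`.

Reachable from 086acb1: {086acb1, 44abe97, 567d42a, 951fa41, c4bc25e}.
Reachable from cd3b3e7: {086acb1, 44abe97, 44cfece, 567d42a, 951fa41, c4bc25e, cd3b3e7}.
Only in 086acb1's history (ahead): {} — 0.
Only in cd3b3e7's history (behind): {44cfece, cd3b3e7} — 2.

0 ahead, 2 behind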